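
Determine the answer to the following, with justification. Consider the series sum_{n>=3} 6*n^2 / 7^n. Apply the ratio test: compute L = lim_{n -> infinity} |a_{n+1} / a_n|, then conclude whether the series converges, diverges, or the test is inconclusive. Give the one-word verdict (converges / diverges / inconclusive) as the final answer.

Let a_n denote the general term. Form the ratio a_{n+1}/a_n and simplify:
a_{n+1}/a_n = (n + 1)^2/(7*n^2)
Take the limit as n -> infinity: L = 1/7.
Since L = 1/7 < 1, the ratio test implies the series converges.

converges


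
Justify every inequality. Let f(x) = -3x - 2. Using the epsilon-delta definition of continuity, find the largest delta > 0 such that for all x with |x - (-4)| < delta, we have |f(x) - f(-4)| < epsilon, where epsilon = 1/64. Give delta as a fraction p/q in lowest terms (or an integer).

We compute f(-4) = -3*(-4) - 2 = 10.
|f(x) - f(-4)| = |-3x - 2 - (10)| = |-3(x - (-4))| = 3|x - (-4)|.
We need 3|x - (-4)| < 1/64, i.e. |x - (-4)| < 1/64 / 3 = 1/192.
So any delta <= 1/192 works. Conversely, if delta > 1/192, then x = -4 + 1/192 satisfies |x - (-4)| = 1/192 < delta but |f(x) - f(-4)| = 3 * 1/192 = 1/64, which is not < 1/64; so no larger delta works.
Hence the largest such delta is 1/192.

1/192


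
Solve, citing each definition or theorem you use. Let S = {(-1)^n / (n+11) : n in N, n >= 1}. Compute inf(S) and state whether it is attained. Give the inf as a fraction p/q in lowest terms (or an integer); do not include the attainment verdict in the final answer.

Analysis:
- Values: -1/12, 1/13, -1/14, 1/15, -1/16, ...
- Positive terms (even n): 1/(2+11), 1/(4+11), ... decreasing -> max = 1/13 (n=2).
- Negative terms (odd n): -1/(1+11), -1/(3+11), ... increasing -> min = -1/12 (n=1).
- So sup = 1/13 (attained at n=2); inf = -1/12 (attained at n=1).
Conclusion: inf(S) = -1/12, attained in S.

-1/12


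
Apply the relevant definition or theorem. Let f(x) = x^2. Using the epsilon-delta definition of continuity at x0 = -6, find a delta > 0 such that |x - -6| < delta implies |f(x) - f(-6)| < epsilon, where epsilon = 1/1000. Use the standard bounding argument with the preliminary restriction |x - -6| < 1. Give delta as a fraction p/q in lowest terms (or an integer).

Factor: |x^2 - (-6)^2| = |x - -6| * |x + -6|.
Impose |x - -6| < 1 first. Then |x + -6| = |(x - -6) + 2*(-6)| <= |x - -6| + 2*|-6| < 1 + 12 = 13.
So |x^2 - (-6)^2| < delta * 13.
We need delta * 13 <= 1/1000, i.e. delta <= 1/1000/13 = 1/13000.
Since 1/13000 < 1, this is tighter than 1; take delta = 1/13000.
So delta = 1/13000 works.

1/13000


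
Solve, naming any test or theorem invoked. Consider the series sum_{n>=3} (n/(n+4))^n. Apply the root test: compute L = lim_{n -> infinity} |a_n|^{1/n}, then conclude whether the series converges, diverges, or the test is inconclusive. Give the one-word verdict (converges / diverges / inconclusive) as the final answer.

Let a_n denote the general term. Form |a_n|^(1/n) and simplify:
|a_n|^(1/n) = n/(n + 4)
Take the limit as n -> infinity: L = 1.
Since L = 1, the root test is inconclusive. (In fact a_n = (n/(n+4))^n -> e^(-4) != 0, so the nth-term test shows divergence; but the root test itself gives no conclusion.)

inconclusive


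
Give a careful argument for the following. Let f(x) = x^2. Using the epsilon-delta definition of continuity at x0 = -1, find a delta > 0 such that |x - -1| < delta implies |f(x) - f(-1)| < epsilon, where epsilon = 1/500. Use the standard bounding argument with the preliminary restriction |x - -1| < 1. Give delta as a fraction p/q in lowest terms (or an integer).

Factor: |x^2 - (-1)^2| = |x - -1| * |x + -1|.
Impose |x - -1| < 1 first. Then |x + -1| = |(x - -1) + 2*(-1)| <= |x - -1| + 2*|-1| < 1 + 2 = 3.
So |x^2 - (-1)^2| < delta * 3.
We need delta * 3 <= 1/500, i.e. delta <= 1/500/3 = 1/1500.
Since 1/1500 < 1, this is tighter than 1; take delta = 1/1500.
So delta = 1/1500 works.

1/1500


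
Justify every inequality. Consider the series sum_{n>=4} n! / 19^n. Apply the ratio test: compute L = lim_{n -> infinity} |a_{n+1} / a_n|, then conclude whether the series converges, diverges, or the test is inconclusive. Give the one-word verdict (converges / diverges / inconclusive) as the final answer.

Let a_n denote the general term. Form the ratio a_{n+1}/a_n and simplify:
a_{n+1}/a_n = n/19 + 1/19
Take the limit as n -> infinity: L = infinity.
Since L = infinity > 1 (or L = infinity), the ratio test implies the series diverges.

diverges


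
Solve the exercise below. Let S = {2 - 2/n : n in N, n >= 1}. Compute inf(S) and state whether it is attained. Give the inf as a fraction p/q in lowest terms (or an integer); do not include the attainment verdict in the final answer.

Analysis:
- Values: 0, 1, 4/3, 3/2, ... strictly increasing.
- Minimum is 0 (n=1); inf = 0 (attained).
- 2 - 2/n -> 2 from below; sup = 2, not attained.
Conclusion: inf(S) = 0, attained in S.

0


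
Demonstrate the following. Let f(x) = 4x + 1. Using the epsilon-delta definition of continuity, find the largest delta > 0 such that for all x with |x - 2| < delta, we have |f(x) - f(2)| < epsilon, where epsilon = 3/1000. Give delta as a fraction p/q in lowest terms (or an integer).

We compute f(2) = 4*(2) + 1 = 9.
|f(x) - f(2)| = |4x + 1 - (9)| = |4(x - 2)| = 4|x - 2|.
We need 4|x - 2| < 3/1000, i.e. |x - 2| < 3/1000 / 4 = 3/4000.
So any delta <= 3/4000 works. Conversely, if delta > 3/4000, then x = 2 + 3/4000 satisfies |x - 2| = 3/4000 < delta but |f(x) - f(2)| = 4 * 3/4000 = 3/1000, which is not < 3/1000; so no larger delta works.
Hence the largest such delta is 3/4000.

3/4000


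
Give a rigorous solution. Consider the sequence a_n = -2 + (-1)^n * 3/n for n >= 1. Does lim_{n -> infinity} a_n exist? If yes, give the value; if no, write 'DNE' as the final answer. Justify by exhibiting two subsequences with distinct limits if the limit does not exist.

Examine the behaviour of a_n along subsequences.
Even-n subsequence a_{2k} = -2 + 3/(2k) -> -2. Odd-n subsequence a_{2k+1} = -2 - 3/(2k+1) -> -2. Both tend to -2, which suggests the limit is -2; verify directly.
|a_n - (-2)| = |(-1)^n * 3/n| = 3/n for every n >= 1.
Given epsilon > 0, choose a positive integer N > 3/epsilon. Then for all n >= N, |a_n - (-2)| = 3/n <= 3/N < epsilon.
So by the definition of the limit, lim a_n exists and equals -2.

-2


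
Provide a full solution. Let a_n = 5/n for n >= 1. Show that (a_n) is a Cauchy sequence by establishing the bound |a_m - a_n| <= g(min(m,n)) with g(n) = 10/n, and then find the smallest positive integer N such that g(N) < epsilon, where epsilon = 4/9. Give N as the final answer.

For any m, n >= 1, by the triangle inequality:
|a_m - a_n| = |5/m - 5/n| <= 5*1/m + 5*1/n <= 10/min(m,n).
So g(n) = 10/n bounds the Cauchy difference. Since g(n) -> 0, (a_n) is Cauchy.
Now solve g(N) < 4/9: 10/N < 4/9 <=> N > 10 / (4/9) = 45/2.
The smallest integer strictly greater than 45/2 is N = 23.
Check: g(23) = 10/23 = 10/23 < 4/9; g(22) = 5/11 >= 4/9. So N = 23.

23


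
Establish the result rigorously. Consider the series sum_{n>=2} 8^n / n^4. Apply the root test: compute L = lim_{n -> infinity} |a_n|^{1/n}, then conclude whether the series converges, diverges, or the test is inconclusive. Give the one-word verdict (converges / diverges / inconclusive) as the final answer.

Let a_n denote the general term. Form |a_n|^(1/n) and simplify:
|a_n|^(1/n) = 8/n^(4/n)
Take the limit as n -> infinity: L = 8.
Since L = 8 > 1, the root test implies divergence.

diverges


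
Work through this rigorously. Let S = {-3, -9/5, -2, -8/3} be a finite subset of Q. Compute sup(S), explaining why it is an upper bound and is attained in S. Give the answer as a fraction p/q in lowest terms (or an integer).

S is finite, so sup(S) = max(S).
Sorted decreasing:
-9/5, -2, -8/3, -3
The extremum is -9/5.
For every x in S, x <= -9/5. And -9/5 is in S, so it is attained.
Therefore sup(S) = -9/5.

-9/5


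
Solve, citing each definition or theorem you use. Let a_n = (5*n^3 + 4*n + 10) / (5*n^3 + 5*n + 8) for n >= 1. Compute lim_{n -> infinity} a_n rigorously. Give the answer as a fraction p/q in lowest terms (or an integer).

Divide numerator and denominator by n^3, the highest power:
numerator / n^3 = 5 + 4/n^2 + 10/n^3
denominator / n^3 = 5 + 5/n^2 + 8/n^3
As n -> infinity, all terms of the form c/n^k (k >= 1) tend to 0.
So numerator / n^3 -> 5 and denominator / n^3 -> 5.
Therefore lim a_n = 1.

1


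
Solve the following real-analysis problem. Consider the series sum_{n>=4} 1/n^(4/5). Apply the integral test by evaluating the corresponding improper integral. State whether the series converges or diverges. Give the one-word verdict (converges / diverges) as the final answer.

Let f(x) = x^(-4/5). Then f is positive, continuous, and decreasing on [4, infinity), so the integral test applies.
Compute the improper integral int_{4}^infinity f(x) dx:
  antiderivative F(x) = 5*x^(1/5).
  As x -> infinity, F(x) -> infinity (since p = 4/5 < 1).
  So the integral diverges. By the integral test, the series diverges.

diverges


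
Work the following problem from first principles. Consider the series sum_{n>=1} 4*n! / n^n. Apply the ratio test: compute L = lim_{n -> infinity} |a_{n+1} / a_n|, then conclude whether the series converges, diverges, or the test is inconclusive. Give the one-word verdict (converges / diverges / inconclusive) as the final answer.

Let a_n denote the general term. Form the ratio a_{n+1}/a_n and simplify:
a_{n+1}/a_n = (n/(n + 1))^n
Take the limit as n -> infinity: L = exp(-1).
Since L = exp(-1) < 1, the ratio test implies the series converges.

converges


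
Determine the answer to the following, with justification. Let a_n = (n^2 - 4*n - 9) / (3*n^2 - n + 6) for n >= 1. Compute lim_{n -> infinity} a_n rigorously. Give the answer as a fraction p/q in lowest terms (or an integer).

Divide numerator and denominator by n^2, the highest power:
numerator / n^2 = 1 - 4/n - 9/n^2
denominator / n^2 = 3 - 1/n + 6/n^2
As n -> infinity, all terms of the form c/n^k (k >= 1) tend to 0.
So numerator / n^2 -> 1 and denominator / n^2 -> 3.
Therefore lim a_n = 1/3.

1/3


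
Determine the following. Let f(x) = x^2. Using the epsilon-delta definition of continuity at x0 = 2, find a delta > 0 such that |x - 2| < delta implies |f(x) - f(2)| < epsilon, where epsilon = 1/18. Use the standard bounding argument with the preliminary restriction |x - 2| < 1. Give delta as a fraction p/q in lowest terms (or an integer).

Factor: |x^2 - (2)^2| = |x - 2| * |x + 2|.
Impose |x - 2| < 1 first. Then |x + 2| = |(x - 2) + 2*(2)| <= |x - 2| + 2*|2| < 1 + 4 = 5.
So |x^2 - (2)^2| < delta * 5.
We need delta * 5 <= 1/18, i.e. delta <= 1/18/5 = 1/90.
Since 1/90 < 1, this is tighter than 1; take delta = 1/90.
So delta = 1/90 works.

1/90


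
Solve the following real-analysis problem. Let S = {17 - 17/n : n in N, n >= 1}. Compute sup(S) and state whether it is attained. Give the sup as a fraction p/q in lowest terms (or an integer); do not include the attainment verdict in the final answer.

Analysis:
- Values: 0, 17/2, 34/3, 51/4, ... strictly increasing.
- Minimum is 0 (n=1); inf = 0 (attained).
- 17 - 17/n -> 17 from below; sup = 17, not attained.
Conclusion: sup(S) = 17, not attained in S.

17


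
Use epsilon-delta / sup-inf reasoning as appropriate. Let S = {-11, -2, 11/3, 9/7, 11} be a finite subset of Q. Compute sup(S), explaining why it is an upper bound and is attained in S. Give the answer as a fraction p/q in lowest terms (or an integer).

S is finite, so sup(S) = max(S).
Sorted decreasing:
11, 11/3, 9/7, -2, -11
The extremum is 11.
For every x in S, x <= 11. And 11 is in S, so it is attained.
Therefore sup(S) = 11.

11


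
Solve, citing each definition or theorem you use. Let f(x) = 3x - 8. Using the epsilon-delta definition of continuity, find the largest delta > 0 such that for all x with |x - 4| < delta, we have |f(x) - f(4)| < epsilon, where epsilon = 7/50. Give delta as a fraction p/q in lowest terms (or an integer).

We compute f(4) = 3*(4) - 8 = 4.
|f(x) - f(4)| = |3x - 8 - (4)| = |3(x - 4)| = 3|x - 4|.
We need 3|x - 4| < 7/50, i.e. |x - 4| < 7/50 / 3 = 7/150.
So any delta <= 7/150 works. Conversely, if delta > 7/150, then x = 4 + 7/150 satisfies |x - 4| = 7/150 < delta but |f(x) - f(4)| = 3 * 7/150 = 7/50, which is not < 7/50; so no larger delta works.
Hence the largest such delta is 7/150.

7/150


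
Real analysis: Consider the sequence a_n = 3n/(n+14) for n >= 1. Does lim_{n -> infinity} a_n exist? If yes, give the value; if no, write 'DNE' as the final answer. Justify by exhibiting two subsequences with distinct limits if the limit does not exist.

Examine the behaviour of a_n along subsequences.
Even-n subsequence a_{2k} = 3(2k)/(2k+14) -> 3. Odd-n subsequence a_{2k+1} = 3(2k+1)/(2k+15) -> 3. Both tend to 3, which suggests the limit is 3; verify directly.
|a_n - 3| = |3n - 3(n+14)| / (n+14) = 42/(n+14) < 42/n for every n >= 1.
Given epsilon > 0, choose a positive integer N > 42/epsilon. Then for all n >= N, |a_n - 3| < 42/n <= 42/N < epsilon.
So by the definition of the limit, lim a_n exists and equals 3.

3


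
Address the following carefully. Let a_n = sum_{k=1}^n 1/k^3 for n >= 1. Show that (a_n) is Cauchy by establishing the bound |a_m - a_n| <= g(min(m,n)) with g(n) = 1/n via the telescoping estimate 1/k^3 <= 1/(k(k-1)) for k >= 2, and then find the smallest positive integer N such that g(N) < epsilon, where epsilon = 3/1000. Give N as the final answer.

For m > n >= 1: |a_m - a_n| = sum_{k=n+1}^m 1/k^3.
Use 1/k^3 <= 1/(k(k-1)) = 1/(k-1) - 1/k for k >= 2 (which holds since k^3 >= k^2 >= k(k-1) for k >= 2):
sum_{k=n+1}^m 1/k^3 <= sum_{k=n+1}^m (1/(k-1) - 1/k) = 1/n - 1/m <= 1/n.
By symmetry the same bound holds with n,m swapped, so |a_m - a_n| <= 1/min(m,n) = g(min(m,n)). Since g(n) -> 0, (a_n) is Cauchy.
Now solve g(N) < 3/1000: 1/N < 3/1000 <=> N > 1/(3/1000) = 1000/3.
The smallest integer strictly greater than 1000/3 is N = 334.
Check: g(334) = 1/334 < 3/1000; g(333) = 1/333 >= 3/1000. So N = 334.

334


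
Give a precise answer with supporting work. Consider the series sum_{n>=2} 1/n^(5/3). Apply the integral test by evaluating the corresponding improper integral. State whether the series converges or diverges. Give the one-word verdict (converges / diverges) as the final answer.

Let f(x) = x^(-5/3). Then f is positive, continuous, and decreasing on [2, infinity), so the integral test applies.
Compute the improper integral int_{2}^infinity f(x) dx:
  antiderivative F(x) = -3/(2*x^(2/3)).
  As x -> infinity, F(x) -> 0 (since p = 5/3 > 1).
  So int = F(infinity) - F(2) = 0 - (-3*2^(1/3)/4) = 3*2^(1/3)/4.
  Finite, so by the integral test, the series converges.

converges


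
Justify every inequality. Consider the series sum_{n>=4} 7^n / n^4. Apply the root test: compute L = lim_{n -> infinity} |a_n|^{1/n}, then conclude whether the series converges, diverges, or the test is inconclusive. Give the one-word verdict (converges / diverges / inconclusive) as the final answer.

Let a_n denote the general term. Form |a_n|^(1/n) and simplify:
|a_n|^(1/n) = 7/n^(4/n)
Take the limit as n -> infinity: L = 7.
Since L = 7 > 1, the root test implies divergence.

diverges


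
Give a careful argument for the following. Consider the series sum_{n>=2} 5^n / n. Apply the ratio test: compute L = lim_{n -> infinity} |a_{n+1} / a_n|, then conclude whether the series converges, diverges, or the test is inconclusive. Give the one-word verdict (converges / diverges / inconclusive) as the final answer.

Let a_n denote the general term. Form the ratio a_{n+1}/a_n and simplify:
a_{n+1}/a_n = 5*n/(n + 1)
Take the limit as n -> infinity: L = 5.
Since L = 5 > 1 (or L = infinity), the ratio test implies the series diverges.

diverges


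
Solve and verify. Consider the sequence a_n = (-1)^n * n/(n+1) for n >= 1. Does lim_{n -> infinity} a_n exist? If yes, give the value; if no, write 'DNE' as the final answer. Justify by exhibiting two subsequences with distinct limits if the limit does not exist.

Examine the behaviour of a_n along subsequences.
a_{2k} = 2k/(2k+1) -> 1. a_{2k+1} = -(2k+1)/(2k+2) -> -1.
Since these two subsequential limits are 1 and -1, distinct, the full sequence cannot converge (a convergent sequence has all subsequences tending to the same limit). So lim a_n does not exist.

DNE


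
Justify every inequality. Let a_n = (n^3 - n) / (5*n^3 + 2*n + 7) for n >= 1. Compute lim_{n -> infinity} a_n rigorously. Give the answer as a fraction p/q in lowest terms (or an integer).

Divide numerator and denominator by n^3, the highest power:
numerator / n^3 = 1 - 1/n^2
denominator / n^3 = 5 + 2/n^2 + 7/n^3
As n -> infinity, all terms of the form c/n^k (k >= 1) tend to 0.
So numerator / n^3 -> 1 and denominator / n^3 -> 5.
Therefore lim a_n = 1/5.

1/5


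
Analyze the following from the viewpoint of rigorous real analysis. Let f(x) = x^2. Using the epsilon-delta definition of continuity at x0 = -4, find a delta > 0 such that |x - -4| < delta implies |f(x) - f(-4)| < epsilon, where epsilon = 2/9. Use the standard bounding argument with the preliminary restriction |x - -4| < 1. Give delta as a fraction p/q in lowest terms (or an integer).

Factor: |x^2 - (-4)^2| = |x - -4| * |x + -4|.
Impose |x - -4| < 1 first. Then |x + -4| = |(x - -4) + 2*(-4)| <= |x - -4| + 2*|-4| < 1 + 8 = 9.
So |x^2 - (-4)^2| < delta * 9.
We need delta * 9 <= 2/9, i.e. delta <= 2/9/9 = 2/81.
Since 2/81 < 1, this is tighter than 1; take delta = 2/81.
So delta = 2/81 works.

2/81


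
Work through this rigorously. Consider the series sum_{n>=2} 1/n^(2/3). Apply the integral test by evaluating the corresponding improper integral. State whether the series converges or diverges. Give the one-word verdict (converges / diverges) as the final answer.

Let f(x) = x^(-2/3). Then f is positive, continuous, and decreasing on [2, infinity), so the integral test applies.
Compute the improper integral int_{2}^infinity f(x) dx:
  antiderivative F(x) = 3*x^(1/3).
  As x -> infinity, F(x) -> infinity (since p = 2/3 < 1).
  So the integral diverges. By the integral test, the series diverges.

diverges


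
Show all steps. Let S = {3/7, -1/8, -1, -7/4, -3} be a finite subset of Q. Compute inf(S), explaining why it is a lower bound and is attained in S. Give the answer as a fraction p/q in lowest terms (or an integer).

S is finite, so inf(S) = min(S).
Sorted increasing:
-3, -7/4, -1, -1/8, 3/7
The extremum is -3.
For every x in S, x >= -3. And -3 is in S, so it is attained.
Therefore inf(S) = -3.

-3


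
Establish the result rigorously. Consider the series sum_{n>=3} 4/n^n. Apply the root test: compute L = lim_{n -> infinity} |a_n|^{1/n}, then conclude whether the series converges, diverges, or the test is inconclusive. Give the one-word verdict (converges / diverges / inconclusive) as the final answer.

Let a_n denote the general term. Form |a_n|^(1/n) and simplify:
|a_n|^(1/n) = 2^(2/n)/n
Take the limit as n -> infinity: L = 0.
Since L = 0 < 1, the root test implies convergence.

converges


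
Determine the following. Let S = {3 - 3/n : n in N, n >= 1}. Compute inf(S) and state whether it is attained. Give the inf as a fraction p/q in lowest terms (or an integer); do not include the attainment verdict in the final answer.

Analysis:
- Values: 0, 3/2, 2, 9/4, ... strictly increasing.
- Minimum is 0 (n=1); inf = 0 (attained).
- 3 - 3/n -> 3 from below; sup = 3, not attained.
Conclusion: inf(S) = 0, attained in S.

0


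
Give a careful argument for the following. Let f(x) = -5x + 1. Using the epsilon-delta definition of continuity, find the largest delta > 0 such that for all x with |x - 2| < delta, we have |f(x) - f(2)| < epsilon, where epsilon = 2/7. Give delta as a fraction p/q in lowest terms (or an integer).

We compute f(2) = -5*(2) + 1 = -9.
|f(x) - f(2)| = |-5x + 1 - (-9)| = |-5(x - 2)| = 5|x - 2|.
We need 5|x - 2| < 2/7, i.e. |x - 2| < 2/7 / 5 = 2/35.
So any delta <= 2/35 works. Conversely, if delta > 2/35, then x = 2 + 2/35 satisfies |x - 2| = 2/35 < delta but |f(x) - f(2)| = 5 * 2/35 = 2/7, which is not < 2/7; so no larger delta works.
Hence the largest such delta is 2/35.

2/35


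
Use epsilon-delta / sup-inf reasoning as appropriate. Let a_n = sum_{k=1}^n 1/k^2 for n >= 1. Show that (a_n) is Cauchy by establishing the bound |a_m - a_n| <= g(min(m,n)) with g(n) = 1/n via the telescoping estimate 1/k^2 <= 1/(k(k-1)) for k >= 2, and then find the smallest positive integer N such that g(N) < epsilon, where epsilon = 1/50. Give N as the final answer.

For m > n >= 1: |a_m - a_n| = sum_{k=n+1}^m 1/k^2.
Use 1/k^2 <= 1/(k(k-1)) = 1/(k-1) - 1/k for k >= 2:
sum_{k=n+1}^m 1/k^2 <= sum_{k=n+1}^m (1/(k-1) - 1/k) = 1/n - 1/m <= 1/n.
By symmetry the same bound holds with n,m swapped, so |a_m - a_n| <= 1/min(m,n) = g(min(m,n)). Since g(n) -> 0, (a_n) is Cauchy.
Now solve g(N) < 1/50: 1/N < 1/50 <=> N > 1/(1/50) = 50.
The smallest integer strictly greater than 50 is N = 51.
Check: g(51) = 1/51 < 1/50; g(50) = 1/50 >= 1/50. So N = 51.

51


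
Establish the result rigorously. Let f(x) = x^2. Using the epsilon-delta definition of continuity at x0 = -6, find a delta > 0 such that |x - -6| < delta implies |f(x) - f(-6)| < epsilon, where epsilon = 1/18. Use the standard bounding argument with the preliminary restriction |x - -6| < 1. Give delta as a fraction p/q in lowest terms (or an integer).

Factor: |x^2 - (-6)^2| = |x - -6| * |x + -6|.
Impose |x - -6| < 1 first. Then |x + -6| = |(x - -6) + 2*(-6)| <= |x - -6| + 2*|-6| < 1 + 12 = 13.
So |x^2 - (-6)^2| < delta * 13.
We need delta * 13 <= 1/18, i.e. delta <= 1/18/13 = 1/234.
Since 1/234 < 1, this is tighter than 1; take delta = 1/234.
So delta = 1/234 works.

1/234


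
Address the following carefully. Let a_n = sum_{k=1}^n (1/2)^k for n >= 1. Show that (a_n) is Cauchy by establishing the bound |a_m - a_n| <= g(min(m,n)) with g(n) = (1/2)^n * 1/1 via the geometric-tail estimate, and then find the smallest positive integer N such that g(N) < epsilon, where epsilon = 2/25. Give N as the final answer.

For m > n >= 1: |a_m - a_n| = sum_{k=n+1}^m (1/2)^k < sum_{k=n+1}^infinity (1/2)^k = (1/2)^(n+1) / (1 - 1/2) = (1/2)^n * (1/2) * (2/1) = (1/2)^n * 1/1.
So g(n) = (1/2)^n / 1. Since g(n) -> 0, (a_n) is Cauchy.
Now solve g(N) < 2/25: (1/2)^N / 1 < 2/25 <=> 2^N > 1 / (1 * 2/25) = 25/2.
Check powers of 2: 2^3 = 8 <= 25/2, 2^4 = 16 > 25/2.
So the smallest such N is 4. Check: g(4) = 1/(1 * 16) = 1/16 < 2/25.

4


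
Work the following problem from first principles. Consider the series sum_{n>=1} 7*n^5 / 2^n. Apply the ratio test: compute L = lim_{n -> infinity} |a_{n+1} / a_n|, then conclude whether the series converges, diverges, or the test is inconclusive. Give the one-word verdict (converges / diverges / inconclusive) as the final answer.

Let a_n denote the general term. Form the ratio a_{n+1}/a_n and simplify:
a_{n+1}/a_n = (n + 1)^5/(2*n^5)
Take the limit as n -> infinity: L = 1/2.
Since L = 1/2 < 1, the ratio test implies the series converges.

converges


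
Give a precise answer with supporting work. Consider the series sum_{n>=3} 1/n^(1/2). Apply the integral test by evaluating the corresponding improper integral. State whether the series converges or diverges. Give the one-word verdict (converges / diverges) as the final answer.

Let f(x) = 1/sqrt(x). Then f is positive, continuous, and decreasing on [3, infinity), so the integral test applies.
Compute the improper integral int_{3}^infinity f(x) dx:
  antiderivative F(x) = 2*sqrt(x).
  As x -> infinity, F(x) -> infinity (since p = 1/2 < 1).
  So the integral diverges. By the integral test, the series diverges.

diverges


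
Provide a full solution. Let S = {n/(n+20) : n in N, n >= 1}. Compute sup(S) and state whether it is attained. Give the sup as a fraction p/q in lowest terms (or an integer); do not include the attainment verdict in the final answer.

Analysis:
- Values: 1/21, 1/11, 3/23, 1/6, ... strictly increasing.
- Minimum is 1/21 (n=1); inf = 1/21 (attained).
- n/(n+20) = 1 - 20/(n+20) -> 1 from below as n -> infinity, and never equals 1.
- So sup = 1 (not attained).
Conclusion: sup(S) = 1, not attained in S.

1


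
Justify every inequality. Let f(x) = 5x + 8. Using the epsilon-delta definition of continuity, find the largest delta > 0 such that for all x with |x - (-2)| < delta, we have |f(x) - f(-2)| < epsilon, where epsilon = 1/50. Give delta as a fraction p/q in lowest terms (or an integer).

We compute f(-2) = 5*(-2) + 8 = -2.
|f(x) - f(-2)| = |5x + 8 - (-2)| = |5(x - (-2))| = 5|x - (-2)|.
We need 5|x - (-2)| < 1/50, i.e. |x - (-2)| < 1/50 / 5 = 1/250.
So any delta <= 1/250 works. Conversely, if delta > 1/250, then x = -2 + 1/250 satisfies |x - (-2)| = 1/250 < delta but |f(x) - f(-2)| = 5 * 1/250 = 1/50, which is not < 1/50; so no larger delta works.
Hence the largest such delta is 1/250.

1/250


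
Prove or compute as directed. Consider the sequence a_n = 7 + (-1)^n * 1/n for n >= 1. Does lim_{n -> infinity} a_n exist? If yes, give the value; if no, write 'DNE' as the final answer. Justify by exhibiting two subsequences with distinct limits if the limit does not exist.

Examine the behaviour of a_n along subsequences.
Even-n subsequence a_{2k} = 7 + 1/(2k) -> 7. Odd-n subsequence a_{2k+1} = 7 - 1/(2k+1) -> 7. Both tend to 7, which suggests the limit is 7; verify directly.
|a_n - 7| = |(-1)^n * 1/n| = 1/n for every n >= 1.
Given epsilon > 0, choose a positive integer N > 1/epsilon. Then for all n >= N, |a_n - 7| = 1/n <= 1/N < epsilon.
So by the definition of the limit, lim a_n exists and equals 7.

7


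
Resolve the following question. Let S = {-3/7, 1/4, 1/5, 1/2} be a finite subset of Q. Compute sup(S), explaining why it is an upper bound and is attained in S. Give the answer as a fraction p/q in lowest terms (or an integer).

S is finite, so sup(S) = max(S).
Sorted decreasing:
1/2, 1/4, 1/5, -3/7
The extremum is 1/2.
For every x in S, x <= 1/2. And 1/2 is in S, so it is attained.
Therefore sup(S) = 1/2.

1/2


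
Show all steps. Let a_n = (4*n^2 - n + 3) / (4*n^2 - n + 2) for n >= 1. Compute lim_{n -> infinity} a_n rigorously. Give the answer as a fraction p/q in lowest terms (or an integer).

Divide numerator and denominator by n^2, the highest power:
numerator / n^2 = 4 - 1/n + 3/n^2
denominator / n^2 = 4 - 1/n + 2/n^2
As n -> infinity, all terms of the form c/n^k (k >= 1) tend to 0.
So numerator / n^2 -> 4 and denominator / n^2 -> 4.
Therefore lim a_n = 1.

1


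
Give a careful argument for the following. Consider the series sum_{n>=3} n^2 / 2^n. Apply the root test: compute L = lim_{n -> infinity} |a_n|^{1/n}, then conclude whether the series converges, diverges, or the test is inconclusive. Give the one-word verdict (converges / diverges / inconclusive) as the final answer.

Let a_n denote the general term. Form |a_n|^(1/n) and simplify:
|a_n|^(1/n) = n^(2/n)/2
Take the limit as n -> infinity: L = 1/2.
Since L = 1/2 < 1, the root test implies convergence.

converges


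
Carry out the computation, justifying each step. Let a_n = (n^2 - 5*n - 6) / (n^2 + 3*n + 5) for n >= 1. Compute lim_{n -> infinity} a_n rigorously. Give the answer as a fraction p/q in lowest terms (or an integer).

Divide numerator and denominator by n^2, the highest power:
numerator / n^2 = 1 - 5/n - 6/n^2
denominator / n^2 = 1 + 3/n + 5/n^2
As n -> infinity, all terms of the form c/n^k (k >= 1) tend to 0.
So numerator / n^2 -> 1 and denominator / n^2 -> 1.
Therefore lim a_n = 1.

1


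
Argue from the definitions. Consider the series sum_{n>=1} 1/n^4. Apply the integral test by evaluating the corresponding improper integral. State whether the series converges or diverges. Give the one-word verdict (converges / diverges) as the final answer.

Let f(x) = x^(-4). Then f is positive, continuous, and decreasing on [1, infinity), so the integral test applies.
Compute the improper integral int_{1}^infinity f(x) dx:
  antiderivative F(x) = -1/(3*x^3).
  As x -> infinity, F(x) -> 0 (since p = 4 > 1).
  So int = F(infinity) - F(1) = 0 - (-1/3) = 1/3.
  Finite, so by the integral test, the series converges.

converges


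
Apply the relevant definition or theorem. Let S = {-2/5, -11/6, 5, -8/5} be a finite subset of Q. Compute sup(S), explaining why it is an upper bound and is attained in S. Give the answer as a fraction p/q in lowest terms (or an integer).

S is finite, so sup(S) = max(S).
Sorted decreasing:
5, -2/5, -8/5, -11/6
The extremum is 5.
For every x in S, x <= 5. And 5 is in S, so it is attained.
Therefore sup(S) = 5.

5


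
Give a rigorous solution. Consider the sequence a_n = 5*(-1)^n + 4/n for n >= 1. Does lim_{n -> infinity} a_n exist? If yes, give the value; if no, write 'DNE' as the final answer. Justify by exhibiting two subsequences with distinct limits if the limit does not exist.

Examine the behaviour of a_n along subsequences.
a_{2k} = 5 + 4/(2k) -> 5. a_{2k+1} = -5 + 4/(2k+1) -> -5.
Since these two subsequential limits are 5 and -5, distinct, the full sequence cannot converge (a convergent sequence has all subsequences tending to the same limit). So lim a_n does not exist.

DNE


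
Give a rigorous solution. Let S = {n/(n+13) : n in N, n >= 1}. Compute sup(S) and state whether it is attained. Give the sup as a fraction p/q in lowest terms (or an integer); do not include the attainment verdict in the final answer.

Analysis:
- Values: 1/14, 2/15, 3/16, 4/17, ... strictly increasing.
- Minimum is 1/14 (n=1); inf = 1/14 (attained).
- n/(n+13) = 1 - 13/(n+13) -> 1 from below as n -> infinity, and never equals 1.
- So sup = 1 (not attained).
Conclusion: sup(S) = 1, not attained in S.

1


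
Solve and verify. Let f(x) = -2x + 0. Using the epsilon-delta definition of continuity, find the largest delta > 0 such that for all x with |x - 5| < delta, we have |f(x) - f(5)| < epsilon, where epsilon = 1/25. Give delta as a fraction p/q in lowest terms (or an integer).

We compute f(5) = -2*(5) + 0 = -10.
|f(x) - f(5)| = |-2x + 0 - (-10)| = |-2(x - 5)| = 2|x - 5|.
We need 2|x - 5| < 1/25, i.e. |x - 5| < 1/25 / 2 = 1/50.
So any delta <= 1/50 works. Conversely, if delta > 1/50, then x = 5 + 1/50 satisfies |x - 5| = 1/50 < delta but |f(x) - f(5)| = 2 * 1/50 = 1/25, which is not < 1/25; so no larger delta works.
Hence the largest such delta is 1/50.

1/50


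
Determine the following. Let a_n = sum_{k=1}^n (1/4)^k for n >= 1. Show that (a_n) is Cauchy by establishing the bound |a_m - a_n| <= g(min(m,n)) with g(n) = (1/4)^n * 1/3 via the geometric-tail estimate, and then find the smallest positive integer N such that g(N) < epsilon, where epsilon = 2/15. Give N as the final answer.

For m > n >= 1: |a_m - a_n| = sum_{k=n+1}^m (1/4)^k < sum_{k=n+1}^infinity (1/4)^k = (1/4)^(n+1) / (1 - 1/4) = (1/4)^n * (1/4) * (4/3) = (1/4)^n * 1/3.
So g(n) = (1/4)^n / 3. Since g(n) -> 0, (a_n) is Cauchy.
Now solve g(N) < 2/15: (1/4)^N / 3 < 2/15 <=> 4^N > 1 / (3 * 2/15) = 5/2.
Check powers of 4: 4^0 = 1 <= 5/2, 4^1 = 4 > 5/2.
So the smallest such N is 1. Check: g(1) = 1/(3 * 4) = 1/12 < 2/15.

1


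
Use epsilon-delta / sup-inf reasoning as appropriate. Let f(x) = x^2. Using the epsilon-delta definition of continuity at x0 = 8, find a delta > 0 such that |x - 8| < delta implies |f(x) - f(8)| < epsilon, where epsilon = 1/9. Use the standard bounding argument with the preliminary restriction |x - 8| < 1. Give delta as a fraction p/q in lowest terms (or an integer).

Factor: |x^2 - (8)^2| = |x - 8| * |x + 8|.
Impose |x - 8| < 1 first. Then |x + 8| = |(x - 8) + 2*(8)| <= |x - 8| + 2*|8| < 1 + 16 = 17.
So |x^2 - (8)^2| < delta * 17.
We need delta * 17 <= 1/9, i.e. delta <= 1/9/17 = 1/153.
Since 1/153 < 1, this is tighter than 1; take delta = 1/153.
So delta = 1/153 works.

1/153


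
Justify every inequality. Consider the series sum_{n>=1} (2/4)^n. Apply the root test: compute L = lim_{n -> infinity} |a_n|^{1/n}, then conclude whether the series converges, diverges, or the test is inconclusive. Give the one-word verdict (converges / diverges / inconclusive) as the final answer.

Let a_n denote the general term. Form |a_n|^(1/n) and simplify:
|a_n|^(1/n) = 1/2
Take the limit as n -> infinity: L = 1/2.
Since L = 1/2 < 1, the root test implies convergence.

converges


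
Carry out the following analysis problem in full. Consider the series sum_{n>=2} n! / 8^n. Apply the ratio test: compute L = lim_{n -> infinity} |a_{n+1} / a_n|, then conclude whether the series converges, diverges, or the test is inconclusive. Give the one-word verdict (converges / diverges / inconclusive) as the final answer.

Let a_n denote the general term. Form the ratio a_{n+1}/a_n and simplify:
a_{n+1}/a_n = n/8 + 1/8
Take the limit as n -> infinity: L = infinity.
Since L = infinity > 1 (or L = infinity), the ratio test implies the series diverges.

diverges


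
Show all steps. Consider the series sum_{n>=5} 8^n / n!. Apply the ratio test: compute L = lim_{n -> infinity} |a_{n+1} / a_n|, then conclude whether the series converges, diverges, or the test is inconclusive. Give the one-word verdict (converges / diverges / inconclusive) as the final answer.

Let a_n denote the general term. Form the ratio a_{n+1}/a_n and simplify:
a_{n+1}/a_n = 8/(n + 1)
Take the limit as n -> infinity: L = 0.
Since L = 0 < 1, the ratio test implies the series converges.

converges


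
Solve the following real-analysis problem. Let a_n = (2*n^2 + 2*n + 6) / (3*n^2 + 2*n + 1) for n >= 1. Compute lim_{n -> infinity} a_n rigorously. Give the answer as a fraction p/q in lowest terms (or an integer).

Divide numerator and denominator by n^2, the highest power:
numerator / n^2 = 2 + 2/n + 6/n^2
denominator / n^2 = 3 + 2/n + n^(-2)
As n -> infinity, all terms of the form c/n^k (k >= 1) tend to 0.
So numerator / n^2 -> 2 and denominator / n^2 -> 3.
Therefore lim a_n = 2/3.

2/3


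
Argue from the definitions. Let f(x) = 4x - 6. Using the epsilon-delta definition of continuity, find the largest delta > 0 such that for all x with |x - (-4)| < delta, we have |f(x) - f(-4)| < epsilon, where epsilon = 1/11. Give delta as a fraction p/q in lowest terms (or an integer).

We compute f(-4) = 4*(-4) - 6 = -22.
|f(x) - f(-4)| = |4x - 6 - (-22)| = |4(x - (-4))| = 4|x - (-4)|.
We need 4|x - (-4)| < 1/11, i.e. |x - (-4)| < 1/11 / 4 = 1/44.
So any delta <= 1/44 works. Conversely, if delta > 1/44, then x = -4 + 1/44 satisfies |x - (-4)| = 1/44 < delta but |f(x) - f(-4)| = 4 * 1/44 = 1/11, which is not < 1/11; so no larger delta works.
Hence the largest such delta is 1/44.

1/44


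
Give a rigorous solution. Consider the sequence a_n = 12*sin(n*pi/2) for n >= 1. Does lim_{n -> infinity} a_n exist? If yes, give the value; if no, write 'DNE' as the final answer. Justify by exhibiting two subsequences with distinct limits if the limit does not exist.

Examine the behaviour of a_n along subsequences.
a_{4k+1} = 12*sin(pi/2 + 2k*pi) = 12 -> 12. a_{4k+3} = 12*sin(3pi/2 + 2k*pi) = -12 -> -12.
Since these two subsequential limits are 12 and -12, distinct, the full sequence cannot converge (a convergent sequence has all subsequences tending to the same limit). So lim a_n does not exist.

DNE


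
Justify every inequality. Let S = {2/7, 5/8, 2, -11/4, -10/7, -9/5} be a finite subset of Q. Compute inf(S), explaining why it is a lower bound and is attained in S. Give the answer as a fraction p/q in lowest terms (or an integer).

S is finite, so inf(S) = min(S).
Sorted increasing:
-11/4, -9/5, -10/7, 2/7, 5/8, 2
The extremum is -11/4.
For every x in S, x >= -11/4. And -11/4 is in S, so it is attained.
Therefore inf(S) = -11/4.

-11/4


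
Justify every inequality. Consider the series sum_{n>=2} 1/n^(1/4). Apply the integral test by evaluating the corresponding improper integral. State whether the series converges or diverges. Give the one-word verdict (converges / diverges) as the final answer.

Let f(x) = x^(-1/4). Then f is positive, continuous, and decreasing on [2, infinity), so the integral test applies.
Compute the improper integral int_{2}^infinity f(x) dx:
  antiderivative F(x) = 4*x^(3/4)/3.
  As x -> infinity, F(x) -> infinity (since p = 1/4 < 1).
  So the integral diverges. By the integral test, the series diverges.

diverges


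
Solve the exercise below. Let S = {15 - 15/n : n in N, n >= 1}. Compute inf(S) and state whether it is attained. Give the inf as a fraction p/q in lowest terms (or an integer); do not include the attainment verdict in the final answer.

Analysis:
- Values: 0, 15/2, 10, 45/4, ... strictly increasing.
- Minimum is 0 (n=1); inf = 0 (attained).
- 15 - 15/n -> 15 from below; sup = 15, not attained.
Conclusion: inf(S) = 0, attained in S.

0


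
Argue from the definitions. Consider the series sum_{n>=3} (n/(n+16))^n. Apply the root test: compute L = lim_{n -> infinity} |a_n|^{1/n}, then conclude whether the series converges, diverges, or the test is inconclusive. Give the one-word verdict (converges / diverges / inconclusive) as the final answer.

Let a_n denote the general term. Form |a_n|^(1/n) and simplify:
|a_n|^(1/n) = n/(n + 16)
Take the limit as n -> infinity: L = 1.
Since L = 1, the root test is inconclusive. (In fact a_n = (n/(n+16))^n -> e^(-16) != 0, so the nth-term test shows divergence; but the root test itself gives no conclusion.)

inconclusive


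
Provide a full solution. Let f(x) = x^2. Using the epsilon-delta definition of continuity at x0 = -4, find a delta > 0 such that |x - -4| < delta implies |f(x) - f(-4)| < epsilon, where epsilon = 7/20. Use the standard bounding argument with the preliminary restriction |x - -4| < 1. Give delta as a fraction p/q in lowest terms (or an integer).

Factor: |x^2 - (-4)^2| = |x - -4| * |x + -4|.
Impose |x - -4| < 1 first. Then |x + -4| = |(x - -4) + 2*(-4)| <= |x - -4| + 2*|-4| < 1 + 8 = 9.
So |x^2 - (-4)^2| < delta * 9.
We need delta * 9 <= 7/20, i.e. delta <= 7/20/9 = 7/180.
Since 7/180 < 1, this is tighter than 1; take delta = 7/180.
So delta = 7/180 works.

7/180


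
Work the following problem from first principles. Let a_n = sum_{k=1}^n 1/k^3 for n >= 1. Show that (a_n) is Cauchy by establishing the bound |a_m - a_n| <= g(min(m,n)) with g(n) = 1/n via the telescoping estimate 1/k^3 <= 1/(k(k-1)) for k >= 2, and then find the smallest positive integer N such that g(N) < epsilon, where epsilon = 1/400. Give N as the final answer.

For m > n >= 1: |a_m - a_n| = sum_{k=n+1}^m 1/k^3.
Use 1/k^3 <= 1/(k(k-1)) = 1/(k-1) - 1/k for k >= 2 (which holds since k^3 >= k^2 >= k(k-1) for k >= 2):
sum_{k=n+1}^m 1/k^3 <= sum_{k=n+1}^m (1/(k-1) - 1/k) = 1/n - 1/m <= 1/n.
By symmetry the same bound holds with n,m swapped, so |a_m - a_n| <= 1/min(m,n) = g(min(m,n)). Since g(n) -> 0, (a_n) is Cauchy.
Now solve g(N) < 1/400: 1/N < 1/400 <=> N > 1/(1/400) = 400.
The smallest integer strictly greater than 400 is N = 401.
Check: g(401) = 1/401 < 1/400; g(400) = 1/400 >= 1/400. So N = 401.

401


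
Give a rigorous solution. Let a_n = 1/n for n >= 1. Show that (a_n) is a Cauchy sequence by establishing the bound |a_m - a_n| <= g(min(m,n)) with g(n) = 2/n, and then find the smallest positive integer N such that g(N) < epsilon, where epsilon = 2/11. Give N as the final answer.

For any m, n >= 1, by the triangle inequality:
|a_m - a_n| = |1/m - 1/n| <= 1/m + 1/n <= 2/min(m,n).
So g(n) = 2/n bounds the Cauchy difference. Since g(n) -> 0, (a_n) is Cauchy.
Now solve g(N) < 2/11: 2/N < 2/11 <=> N > 2 / (2/11) = 11.
The smallest integer strictly greater than 11 is N = 12.
Check: g(12) = 2/12 = 1/6 < 2/11; g(11) = 2/11 >= 2/11. So N = 12.

12


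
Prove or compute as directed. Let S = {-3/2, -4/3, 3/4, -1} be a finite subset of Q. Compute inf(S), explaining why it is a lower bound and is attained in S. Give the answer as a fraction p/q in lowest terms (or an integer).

S is finite, so inf(S) = min(S).
Sorted increasing:
-3/2, -4/3, -1, 3/4
The extremum is -3/2.
For every x in S, x >= -3/2. And -3/2 is in S, so it is attained.
Therefore inf(S) = -3/2.

-3/2


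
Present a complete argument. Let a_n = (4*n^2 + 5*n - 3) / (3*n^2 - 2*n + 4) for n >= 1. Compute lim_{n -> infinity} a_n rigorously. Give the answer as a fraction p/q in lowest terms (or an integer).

Divide numerator and denominator by n^2, the highest power:
numerator / n^2 = 4 + 5/n - 3/n^2
denominator / n^2 = 3 - 2/n + 4/n^2
As n -> infinity, all terms of the form c/n^k (k >= 1) tend to 0.
So numerator / n^2 -> 4 and denominator / n^2 -> 3.
Therefore lim a_n = 4/3.

4/3
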